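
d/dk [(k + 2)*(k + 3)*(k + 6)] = 3*k^2 + 22*k + 36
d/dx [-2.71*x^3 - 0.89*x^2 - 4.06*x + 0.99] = -8.13*x^2 - 1.78*x - 4.06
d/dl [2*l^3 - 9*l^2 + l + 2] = 6*l^2 - 18*l + 1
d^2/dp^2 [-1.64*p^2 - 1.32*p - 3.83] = -3.28000000000000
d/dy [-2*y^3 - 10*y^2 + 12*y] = -6*y^2 - 20*y + 12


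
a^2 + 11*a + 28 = (a + 4)*(a + 7)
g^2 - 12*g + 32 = (g - 8)*(g - 4)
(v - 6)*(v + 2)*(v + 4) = v^3 - 28*v - 48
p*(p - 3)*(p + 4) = p^3 + p^2 - 12*p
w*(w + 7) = w^2 + 7*w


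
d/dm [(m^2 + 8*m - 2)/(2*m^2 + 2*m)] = (-7*m^2 + 4*m + 2)/(2*m^2*(m^2 + 2*m + 1))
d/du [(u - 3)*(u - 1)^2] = (u - 1)*(3*u - 7)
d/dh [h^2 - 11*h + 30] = 2*h - 11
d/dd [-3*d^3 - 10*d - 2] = -9*d^2 - 10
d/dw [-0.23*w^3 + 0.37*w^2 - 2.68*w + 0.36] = -0.69*w^2 + 0.74*w - 2.68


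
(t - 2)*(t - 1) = t^2 - 3*t + 2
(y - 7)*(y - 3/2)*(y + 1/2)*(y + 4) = y^4 - 4*y^3 - 103*y^2/4 + 121*y/4 + 21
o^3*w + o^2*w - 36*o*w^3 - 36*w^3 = (o - 6*w)*(o + 6*w)*(o*w + w)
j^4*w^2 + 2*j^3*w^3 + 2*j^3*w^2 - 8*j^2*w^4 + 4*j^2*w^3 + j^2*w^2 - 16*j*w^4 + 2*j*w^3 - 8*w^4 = (j - 2*w)*(j + 4*w)*(j*w + w)^2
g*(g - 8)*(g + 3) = g^3 - 5*g^2 - 24*g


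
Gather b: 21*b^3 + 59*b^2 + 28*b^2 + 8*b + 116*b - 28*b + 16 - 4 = 21*b^3 + 87*b^2 + 96*b + 12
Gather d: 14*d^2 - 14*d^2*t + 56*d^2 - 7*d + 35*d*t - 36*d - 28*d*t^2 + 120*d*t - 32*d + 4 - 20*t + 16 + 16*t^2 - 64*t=d^2*(70 - 14*t) + d*(-28*t^2 + 155*t - 75) + 16*t^2 - 84*t + 20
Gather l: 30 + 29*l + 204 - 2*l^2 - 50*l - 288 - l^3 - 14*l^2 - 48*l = -l^3 - 16*l^2 - 69*l - 54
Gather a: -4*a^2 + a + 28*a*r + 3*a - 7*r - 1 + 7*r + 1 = -4*a^2 + a*(28*r + 4)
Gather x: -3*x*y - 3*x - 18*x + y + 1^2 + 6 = x*(-3*y - 21) + y + 7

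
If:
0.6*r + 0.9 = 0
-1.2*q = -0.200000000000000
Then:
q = 0.17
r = -1.50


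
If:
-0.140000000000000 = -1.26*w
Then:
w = 0.11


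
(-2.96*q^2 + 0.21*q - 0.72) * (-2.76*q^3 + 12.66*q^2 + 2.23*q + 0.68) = 8.1696*q^5 - 38.0532*q^4 - 1.955*q^3 - 10.6597*q^2 - 1.4628*q - 0.4896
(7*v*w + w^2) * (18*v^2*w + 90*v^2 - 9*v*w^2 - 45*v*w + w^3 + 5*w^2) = 126*v^3*w^2 + 630*v^3*w - 45*v^2*w^3 - 225*v^2*w^2 - 2*v*w^4 - 10*v*w^3 + w^5 + 5*w^4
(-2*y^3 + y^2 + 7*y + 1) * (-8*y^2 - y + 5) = 16*y^5 - 6*y^4 - 67*y^3 - 10*y^2 + 34*y + 5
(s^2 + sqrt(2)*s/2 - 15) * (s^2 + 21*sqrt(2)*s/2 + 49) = s^4 + 11*sqrt(2)*s^3 + 89*s^2/2 - 133*sqrt(2)*s - 735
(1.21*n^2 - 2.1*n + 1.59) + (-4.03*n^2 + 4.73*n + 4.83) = -2.82*n^2 + 2.63*n + 6.42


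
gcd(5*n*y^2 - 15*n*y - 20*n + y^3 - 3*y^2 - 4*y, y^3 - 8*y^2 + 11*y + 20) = y^2 - 3*y - 4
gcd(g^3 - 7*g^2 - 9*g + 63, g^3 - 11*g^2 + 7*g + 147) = g^2 - 4*g - 21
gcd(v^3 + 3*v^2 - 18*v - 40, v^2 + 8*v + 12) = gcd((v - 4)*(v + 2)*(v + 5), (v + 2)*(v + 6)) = v + 2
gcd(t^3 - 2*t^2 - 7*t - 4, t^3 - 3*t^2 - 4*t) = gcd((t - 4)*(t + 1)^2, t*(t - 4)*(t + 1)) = t^2 - 3*t - 4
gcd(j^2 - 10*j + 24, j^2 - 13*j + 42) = j - 6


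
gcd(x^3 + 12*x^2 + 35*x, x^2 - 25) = x + 5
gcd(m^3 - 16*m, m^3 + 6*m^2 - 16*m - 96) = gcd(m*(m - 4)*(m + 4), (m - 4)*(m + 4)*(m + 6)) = m^2 - 16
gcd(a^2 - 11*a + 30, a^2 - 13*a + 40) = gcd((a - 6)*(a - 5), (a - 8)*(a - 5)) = a - 5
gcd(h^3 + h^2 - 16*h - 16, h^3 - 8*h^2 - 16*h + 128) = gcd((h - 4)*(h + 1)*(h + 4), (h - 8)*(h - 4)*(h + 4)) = h^2 - 16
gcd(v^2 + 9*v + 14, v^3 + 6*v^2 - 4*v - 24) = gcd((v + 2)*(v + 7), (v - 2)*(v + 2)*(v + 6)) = v + 2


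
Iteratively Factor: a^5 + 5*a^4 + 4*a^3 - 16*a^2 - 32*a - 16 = (a + 2)*(a^4 + 3*a^3 - 2*a^2 - 12*a - 8) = (a + 1)*(a + 2)*(a^3 + 2*a^2 - 4*a - 8) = (a + 1)*(a + 2)^2*(a^2 - 4) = (a + 1)*(a + 2)^3*(a - 2)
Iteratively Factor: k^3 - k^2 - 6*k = (k - 3)*(k^2 + 2*k) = k*(k - 3)*(k + 2)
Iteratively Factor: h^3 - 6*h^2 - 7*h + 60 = (h - 5)*(h^2 - h - 12) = (h - 5)*(h + 3)*(h - 4)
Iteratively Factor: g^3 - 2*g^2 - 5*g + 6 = (g - 3)*(g^2 + g - 2) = (g - 3)*(g - 1)*(g + 2)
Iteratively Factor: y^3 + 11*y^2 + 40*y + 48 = (y + 4)*(y^2 + 7*y + 12) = (y + 3)*(y + 4)*(y + 4)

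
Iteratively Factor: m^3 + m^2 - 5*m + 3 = (m - 1)*(m^2 + 2*m - 3) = (m - 1)^2*(m + 3)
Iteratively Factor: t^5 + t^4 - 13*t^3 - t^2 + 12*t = (t + 1)*(t^4 - 13*t^2 + 12*t) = (t + 1)*(t + 4)*(t^3 - 4*t^2 + 3*t) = (t - 3)*(t + 1)*(t + 4)*(t^2 - t) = (t - 3)*(t - 1)*(t + 1)*(t + 4)*(t)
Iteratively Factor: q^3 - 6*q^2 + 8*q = (q - 4)*(q^2 - 2*q) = (q - 4)*(q - 2)*(q)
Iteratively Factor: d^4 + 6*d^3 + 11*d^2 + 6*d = (d)*(d^3 + 6*d^2 + 11*d + 6) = d*(d + 2)*(d^2 + 4*d + 3) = d*(d + 1)*(d + 2)*(d + 3)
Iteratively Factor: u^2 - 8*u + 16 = (u - 4)*(u - 4)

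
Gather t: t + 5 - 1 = t + 4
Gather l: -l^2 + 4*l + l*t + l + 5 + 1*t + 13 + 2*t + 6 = -l^2 + l*(t + 5) + 3*t + 24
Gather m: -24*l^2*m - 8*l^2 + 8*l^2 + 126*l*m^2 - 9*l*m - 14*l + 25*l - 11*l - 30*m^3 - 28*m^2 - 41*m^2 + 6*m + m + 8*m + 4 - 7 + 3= -30*m^3 + m^2*(126*l - 69) + m*(-24*l^2 - 9*l + 15)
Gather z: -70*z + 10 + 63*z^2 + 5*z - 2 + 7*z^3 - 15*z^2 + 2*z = 7*z^3 + 48*z^2 - 63*z + 8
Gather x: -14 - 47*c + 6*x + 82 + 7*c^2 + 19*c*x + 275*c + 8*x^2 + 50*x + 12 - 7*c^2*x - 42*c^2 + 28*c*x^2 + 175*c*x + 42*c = -35*c^2 + 270*c + x^2*(28*c + 8) + x*(-7*c^2 + 194*c + 56) + 80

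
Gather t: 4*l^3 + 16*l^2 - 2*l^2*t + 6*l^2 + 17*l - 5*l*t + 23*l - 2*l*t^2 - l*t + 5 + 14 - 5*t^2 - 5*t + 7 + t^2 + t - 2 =4*l^3 + 22*l^2 + 40*l + t^2*(-2*l - 4) + t*(-2*l^2 - 6*l - 4) + 24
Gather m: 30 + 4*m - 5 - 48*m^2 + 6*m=-48*m^2 + 10*m + 25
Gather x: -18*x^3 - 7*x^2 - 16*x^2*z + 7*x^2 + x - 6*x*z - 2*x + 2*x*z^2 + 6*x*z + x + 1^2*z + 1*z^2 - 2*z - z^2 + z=-18*x^3 - 16*x^2*z + 2*x*z^2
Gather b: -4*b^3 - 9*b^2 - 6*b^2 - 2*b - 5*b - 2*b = -4*b^3 - 15*b^2 - 9*b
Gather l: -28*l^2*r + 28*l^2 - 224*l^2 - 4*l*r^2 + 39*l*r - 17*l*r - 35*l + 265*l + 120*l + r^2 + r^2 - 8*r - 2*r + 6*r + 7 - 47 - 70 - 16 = l^2*(-28*r - 196) + l*(-4*r^2 + 22*r + 350) + 2*r^2 - 4*r - 126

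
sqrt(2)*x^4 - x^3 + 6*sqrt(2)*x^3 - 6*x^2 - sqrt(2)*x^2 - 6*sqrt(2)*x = x*(x + 6)*(x - sqrt(2))*(sqrt(2)*x + 1)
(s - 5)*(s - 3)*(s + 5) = s^3 - 3*s^2 - 25*s + 75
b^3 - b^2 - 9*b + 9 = (b - 3)*(b - 1)*(b + 3)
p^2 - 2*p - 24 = (p - 6)*(p + 4)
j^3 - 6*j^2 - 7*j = j*(j - 7)*(j + 1)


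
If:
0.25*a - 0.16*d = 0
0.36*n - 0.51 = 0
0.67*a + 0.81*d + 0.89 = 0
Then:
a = -0.46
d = -0.72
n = 1.42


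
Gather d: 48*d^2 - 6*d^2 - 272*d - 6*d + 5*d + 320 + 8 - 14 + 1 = 42*d^2 - 273*d + 315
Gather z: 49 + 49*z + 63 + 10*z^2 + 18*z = 10*z^2 + 67*z + 112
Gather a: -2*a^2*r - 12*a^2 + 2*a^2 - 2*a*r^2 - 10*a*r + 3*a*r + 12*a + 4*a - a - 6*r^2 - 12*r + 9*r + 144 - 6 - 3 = a^2*(-2*r - 10) + a*(-2*r^2 - 7*r + 15) - 6*r^2 - 3*r + 135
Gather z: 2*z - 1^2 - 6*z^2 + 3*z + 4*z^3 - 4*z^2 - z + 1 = 4*z^3 - 10*z^2 + 4*z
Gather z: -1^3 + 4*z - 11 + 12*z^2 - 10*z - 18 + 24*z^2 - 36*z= 36*z^2 - 42*z - 30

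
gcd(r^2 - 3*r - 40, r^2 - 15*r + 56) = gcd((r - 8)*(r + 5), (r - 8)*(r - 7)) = r - 8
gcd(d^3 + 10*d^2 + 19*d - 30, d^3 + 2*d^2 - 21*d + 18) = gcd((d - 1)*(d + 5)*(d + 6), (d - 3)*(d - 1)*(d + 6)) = d^2 + 5*d - 6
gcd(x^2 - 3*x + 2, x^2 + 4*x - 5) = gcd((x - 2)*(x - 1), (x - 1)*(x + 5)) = x - 1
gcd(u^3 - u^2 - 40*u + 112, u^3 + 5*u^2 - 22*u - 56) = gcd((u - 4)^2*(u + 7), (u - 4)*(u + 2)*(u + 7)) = u^2 + 3*u - 28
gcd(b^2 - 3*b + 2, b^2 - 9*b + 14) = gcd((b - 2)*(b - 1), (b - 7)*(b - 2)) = b - 2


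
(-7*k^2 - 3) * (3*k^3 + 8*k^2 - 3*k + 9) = -21*k^5 - 56*k^4 + 12*k^3 - 87*k^2 + 9*k - 27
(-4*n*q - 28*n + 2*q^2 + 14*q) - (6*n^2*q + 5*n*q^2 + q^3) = -6*n^2*q - 5*n*q^2 - 4*n*q - 28*n - q^3 + 2*q^2 + 14*q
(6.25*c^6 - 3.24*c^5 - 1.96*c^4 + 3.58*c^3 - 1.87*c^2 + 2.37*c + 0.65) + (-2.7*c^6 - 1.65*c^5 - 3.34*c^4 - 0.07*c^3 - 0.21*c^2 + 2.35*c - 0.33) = 3.55*c^6 - 4.89*c^5 - 5.3*c^4 + 3.51*c^3 - 2.08*c^2 + 4.72*c + 0.32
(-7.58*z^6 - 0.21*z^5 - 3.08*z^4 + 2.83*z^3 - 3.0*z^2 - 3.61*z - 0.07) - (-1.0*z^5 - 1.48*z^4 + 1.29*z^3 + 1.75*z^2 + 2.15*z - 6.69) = -7.58*z^6 + 0.79*z^5 - 1.6*z^4 + 1.54*z^3 - 4.75*z^2 - 5.76*z + 6.62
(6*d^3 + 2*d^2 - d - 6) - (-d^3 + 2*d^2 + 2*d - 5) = 7*d^3 - 3*d - 1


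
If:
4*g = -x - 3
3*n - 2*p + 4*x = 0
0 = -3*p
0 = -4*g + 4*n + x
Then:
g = -39/40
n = -6/5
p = 0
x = 9/10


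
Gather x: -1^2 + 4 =3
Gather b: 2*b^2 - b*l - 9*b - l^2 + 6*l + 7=2*b^2 + b*(-l - 9) - l^2 + 6*l + 7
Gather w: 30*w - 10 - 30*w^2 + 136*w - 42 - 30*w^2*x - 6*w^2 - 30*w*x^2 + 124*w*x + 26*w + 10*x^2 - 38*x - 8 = w^2*(-30*x - 36) + w*(-30*x^2 + 124*x + 192) + 10*x^2 - 38*x - 60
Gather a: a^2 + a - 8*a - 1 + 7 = a^2 - 7*a + 6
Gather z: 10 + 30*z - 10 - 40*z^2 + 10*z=-40*z^2 + 40*z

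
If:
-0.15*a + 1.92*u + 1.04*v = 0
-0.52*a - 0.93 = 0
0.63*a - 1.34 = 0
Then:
No Solution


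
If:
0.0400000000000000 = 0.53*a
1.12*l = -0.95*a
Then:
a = 0.08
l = -0.06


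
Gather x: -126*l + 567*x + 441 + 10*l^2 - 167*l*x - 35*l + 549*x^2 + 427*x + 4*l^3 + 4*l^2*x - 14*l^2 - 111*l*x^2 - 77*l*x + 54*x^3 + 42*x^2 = 4*l^3 - 4*l^2 - 161*l + 54*x^3 + x^2*(591 - 111*l) + x*(4*l^2 - 244*l + 994) + 441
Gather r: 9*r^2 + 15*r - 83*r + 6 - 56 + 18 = 9*r^2 - 68*r - 32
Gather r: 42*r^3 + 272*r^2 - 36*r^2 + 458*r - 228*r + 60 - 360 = 42*r^3 + 236*r^2 + 230*r - 300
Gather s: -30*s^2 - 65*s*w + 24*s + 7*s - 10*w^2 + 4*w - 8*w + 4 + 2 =-30*s^2 + s*(31 - 65*w) - 10*w^2 - 4*w + 6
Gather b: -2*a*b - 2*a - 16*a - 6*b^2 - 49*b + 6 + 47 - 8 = -18*a - 6*b^2 + b*(-2*a - 49) + 45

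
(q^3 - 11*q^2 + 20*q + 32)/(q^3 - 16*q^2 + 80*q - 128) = (q + 1)/(q - 4)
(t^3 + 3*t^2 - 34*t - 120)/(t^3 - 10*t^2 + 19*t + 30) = (t^2 + 9*t + 20)/(t^2 - 4*t - 5)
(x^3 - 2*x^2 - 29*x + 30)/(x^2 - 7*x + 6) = x + 5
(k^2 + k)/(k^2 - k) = (k + 1)/(k - 1)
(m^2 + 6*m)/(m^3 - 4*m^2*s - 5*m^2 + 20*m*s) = (m + 6)/(m^2 - 4*m*s - 5*m + 20*s)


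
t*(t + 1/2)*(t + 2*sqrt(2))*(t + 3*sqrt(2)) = t^4 + t^3/2 + 5*sqrt(2)*t^3 + 5*sqrt(2)*t^2/2 + 12*t^2 + 6*t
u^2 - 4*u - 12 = (u - 6)*(u + 2)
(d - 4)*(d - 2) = d^2 - 6*d + 8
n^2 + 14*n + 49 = (n + 7)^2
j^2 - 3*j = j*(j - 3)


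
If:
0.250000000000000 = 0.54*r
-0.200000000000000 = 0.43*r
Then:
No Solution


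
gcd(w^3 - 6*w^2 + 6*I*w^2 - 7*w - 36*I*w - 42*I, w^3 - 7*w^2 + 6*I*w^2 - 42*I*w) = w^2 + w*(-7 + 6*I) - 42*I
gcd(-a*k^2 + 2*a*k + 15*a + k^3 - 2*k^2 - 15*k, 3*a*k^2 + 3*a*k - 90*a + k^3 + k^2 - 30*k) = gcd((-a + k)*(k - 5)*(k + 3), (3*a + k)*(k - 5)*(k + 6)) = k - 5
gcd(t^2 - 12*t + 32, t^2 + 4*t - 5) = 1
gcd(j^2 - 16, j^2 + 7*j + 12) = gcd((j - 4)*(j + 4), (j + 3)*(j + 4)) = j + 4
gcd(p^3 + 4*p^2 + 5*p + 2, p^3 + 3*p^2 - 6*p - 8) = p + 1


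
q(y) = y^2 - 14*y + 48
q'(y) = 2*y - 14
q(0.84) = 36.95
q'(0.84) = -12.32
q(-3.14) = 101.82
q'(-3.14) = -20.28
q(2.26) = 21.47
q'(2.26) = -9.48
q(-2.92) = 97.41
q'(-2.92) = -19.84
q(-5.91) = 165.67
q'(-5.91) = -25.82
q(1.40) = 30.36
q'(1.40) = -11.20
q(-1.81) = 76.62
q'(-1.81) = -17.62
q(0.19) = 45.38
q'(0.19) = -13.62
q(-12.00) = 360.00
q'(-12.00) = -38.00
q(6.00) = 0.00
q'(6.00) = -2.00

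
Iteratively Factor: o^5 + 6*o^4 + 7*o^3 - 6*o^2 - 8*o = (o + 1)*(o^4 + 5*o^3 + 2*o^2 - 8*o) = (o - 1)*(o + 1)*(o^3 + 6*o^2 + 8*o) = (o - 1)*(o + 1)*(o + 2)*(o^2 + 4*o) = (o - 1)*(o + 1)*(o + 2)*(o + 4)*(o)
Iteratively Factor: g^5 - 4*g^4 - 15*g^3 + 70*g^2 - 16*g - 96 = (g + 4)*(g^4 - 8*g^3 + 17*g^2 + 2*g - 24) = (g - 3)*(g + 4)*(g^3 - 5*g^2 + 2*g + 8) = (g - 4)*(g - 3)*(g + 4)*(g^2 - g - 2) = (g - 4)*(g - 3)*(g + 1)*(g + 4)*(g - 2)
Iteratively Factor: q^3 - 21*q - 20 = (q + 4)*(q^2 - 4*q - 5) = (q - 5)*(q + 4)*(q + 1)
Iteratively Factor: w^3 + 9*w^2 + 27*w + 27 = (w + 3)*(w^2 + 6*w + 9) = (w + 3)^2*(w + 3)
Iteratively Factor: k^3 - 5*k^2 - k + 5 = (k - 5)*(k^2 - 1) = (k - 5)*(k + 1)*(k - 1)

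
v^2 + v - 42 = (v - 6)*(v + 7)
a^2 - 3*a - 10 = (a - 5)*(a + 2)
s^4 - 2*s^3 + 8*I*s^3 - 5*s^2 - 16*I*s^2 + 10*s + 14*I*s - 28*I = (s - 2)*(s - I)*(s + 2*I)*(s + 7*I)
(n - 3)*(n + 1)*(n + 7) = n^3 + 5*n^2 - 17*n - 21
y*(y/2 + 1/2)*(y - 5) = y^3/2 - 2*y^2 - 5*y/2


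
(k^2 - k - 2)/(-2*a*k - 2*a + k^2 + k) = (2 - k)/(2*a - k)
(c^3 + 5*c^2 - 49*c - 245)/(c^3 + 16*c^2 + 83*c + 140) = (c - 7)/(c + 4)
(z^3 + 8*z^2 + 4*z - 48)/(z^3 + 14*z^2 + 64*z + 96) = (z - 2)/(z + 4)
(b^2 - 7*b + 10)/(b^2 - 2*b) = (b - 5)/b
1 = 1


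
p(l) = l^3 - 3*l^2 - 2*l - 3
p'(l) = 3*l^2 - 6*l - 2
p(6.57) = 137.96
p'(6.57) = 88.07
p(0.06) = -3.13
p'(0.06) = -2.35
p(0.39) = -4.18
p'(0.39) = -3.88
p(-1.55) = -10.83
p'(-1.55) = 14.51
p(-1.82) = -15.33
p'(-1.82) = 18.86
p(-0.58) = -3.04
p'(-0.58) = 2.49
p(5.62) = 68.51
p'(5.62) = 59.03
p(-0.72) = -3.49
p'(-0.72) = 3.88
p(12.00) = 1269.00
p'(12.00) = 358.00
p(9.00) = 465.00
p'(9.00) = 187.00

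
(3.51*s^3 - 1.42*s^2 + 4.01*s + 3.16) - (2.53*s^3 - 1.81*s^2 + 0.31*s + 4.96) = 0.98*s^3 + 0.39*s^2 + 3.7*s - 1.8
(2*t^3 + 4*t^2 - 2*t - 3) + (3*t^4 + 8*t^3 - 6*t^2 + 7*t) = 3*t^4 + 10*t^3 - 2*t^2 + 5*t - 3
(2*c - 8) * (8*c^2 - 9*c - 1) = 16*c^3 - 82*c^2 + 70*c + 8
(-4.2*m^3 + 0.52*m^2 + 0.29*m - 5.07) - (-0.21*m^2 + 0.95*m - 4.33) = -4.2*m^3 + 0.73*m^2 - 0.66*m - 0.74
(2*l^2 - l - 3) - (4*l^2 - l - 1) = -2*l^2 - 2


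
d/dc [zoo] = 0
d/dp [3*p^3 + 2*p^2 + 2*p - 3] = 9*p^2 + 4*p + 2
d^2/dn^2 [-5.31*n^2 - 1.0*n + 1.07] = -10.6200000000000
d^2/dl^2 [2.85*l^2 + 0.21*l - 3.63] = 5.70000000000000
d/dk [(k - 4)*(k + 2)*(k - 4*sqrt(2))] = 3*k^2 - 8*sqrt(2)*k - 4*k - 8 + 8*sqrt(2)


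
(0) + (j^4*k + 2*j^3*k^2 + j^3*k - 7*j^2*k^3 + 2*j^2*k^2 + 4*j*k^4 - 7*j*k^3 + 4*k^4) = j^4*k + 2*j^3*k^2 + j^3*k - 7*j^2*k^3 + 2*j^2*k^2 + 4*j*k^4 - 7*j*k^3 + 4*k^4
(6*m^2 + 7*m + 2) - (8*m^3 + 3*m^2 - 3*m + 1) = -8*m^3 + 3*m^2 + 10*m + 1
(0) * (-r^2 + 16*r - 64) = 0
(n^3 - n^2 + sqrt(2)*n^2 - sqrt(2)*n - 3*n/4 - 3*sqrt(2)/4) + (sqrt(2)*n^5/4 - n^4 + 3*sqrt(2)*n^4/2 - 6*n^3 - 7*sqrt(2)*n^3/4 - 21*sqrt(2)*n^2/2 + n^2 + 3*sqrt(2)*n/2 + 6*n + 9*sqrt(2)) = sqrt(2)*n^5/4 - n^4 + 3*sqrt(2)*n^4/2 - 5*n^3 - 7*sqrt(2)*n^3/4 - 19*sqrt(2)*n^2/2 + sqrt(2)*n/2 + 21*n/4 + 33*sqrt(2)/4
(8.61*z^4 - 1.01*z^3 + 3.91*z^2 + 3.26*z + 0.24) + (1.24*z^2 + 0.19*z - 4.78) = 8.61*z^4 - 1.01*z^3 + 5.15*z^2 + 3.45*z - 4.54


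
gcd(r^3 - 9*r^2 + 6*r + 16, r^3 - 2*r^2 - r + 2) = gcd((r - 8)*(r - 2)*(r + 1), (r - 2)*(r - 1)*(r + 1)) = r^2 - r - 2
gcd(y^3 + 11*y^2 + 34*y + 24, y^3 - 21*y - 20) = y^2 + 5*y + 4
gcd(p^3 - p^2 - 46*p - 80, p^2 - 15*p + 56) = p - 8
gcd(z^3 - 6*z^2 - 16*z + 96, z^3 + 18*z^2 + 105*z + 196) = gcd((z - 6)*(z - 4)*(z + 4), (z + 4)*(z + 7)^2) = z + 4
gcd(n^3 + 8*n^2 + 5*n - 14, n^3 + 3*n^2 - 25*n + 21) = n^2 + 6*n - 7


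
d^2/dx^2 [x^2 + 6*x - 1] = 2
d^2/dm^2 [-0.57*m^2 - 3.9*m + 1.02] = -1.14000000000000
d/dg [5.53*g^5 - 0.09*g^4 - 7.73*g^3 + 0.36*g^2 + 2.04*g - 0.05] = 27.65*g^4 - 0.36*g^3 - 23.19*g^2 + 0.72*g + 2.04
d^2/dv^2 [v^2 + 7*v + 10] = 2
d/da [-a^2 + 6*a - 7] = 6 - 2*a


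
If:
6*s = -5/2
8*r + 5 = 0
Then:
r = -5/8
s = -5/12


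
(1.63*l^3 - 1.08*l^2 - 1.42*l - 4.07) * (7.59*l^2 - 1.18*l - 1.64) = 12.3717*l^5 - 10.1206*l^4 - 12.1766*l^3 - 27.4445*l^2 + 7.1314*l + 6.6748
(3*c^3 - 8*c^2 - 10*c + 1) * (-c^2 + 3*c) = -3*c^5 + 17*c^4 - 14*c^3 - 31*c^2 + 3*c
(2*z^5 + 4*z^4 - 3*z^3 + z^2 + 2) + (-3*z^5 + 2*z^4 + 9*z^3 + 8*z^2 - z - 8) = -z^5 + 6*z^4 + 6*z^3 + 9*z^2 - z - 6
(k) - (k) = 0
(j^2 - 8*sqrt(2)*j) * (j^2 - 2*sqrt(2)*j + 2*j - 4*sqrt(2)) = j^4 - 10*sqrt(2)*j^3 + 2*j^3 - 20*sqrt(2)*j^2 + 32*j^2 + 64*j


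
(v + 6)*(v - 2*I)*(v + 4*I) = v^3 + 6*v^2 + 2*I*v^2 + 8*v + 12*I*v + 48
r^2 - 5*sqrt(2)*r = r*(r - 5*sqrt(2))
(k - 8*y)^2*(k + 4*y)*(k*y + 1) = k^4*y - 12*k^3*y^2 + k^3 - 12*k^2*y + 256*k*y^4 + 256*y^3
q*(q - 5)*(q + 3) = q^3 - 2*q^2 - 15*q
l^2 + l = l*(l + 1)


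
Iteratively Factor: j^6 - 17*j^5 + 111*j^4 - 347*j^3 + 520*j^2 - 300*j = (j - 5)*(j^5 - 12*j^4 + 51*j^3 - 92*j^2 + 60*j) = j*(j - 5)*(j^4 - 12*j^3 + 51*j^2 - 92*j + 60) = j*(j - 5)^2*(j^3 - 7*j^2 + 16*j - 12) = j*(j - 5)^2*(j - 2)*(j^2 - 5*j + 6) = j*(j - 5)^2*(j - 3)*(j - 2)*(j - 2)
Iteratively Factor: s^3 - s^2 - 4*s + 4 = (s - 1)*(s^2 - 4) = (s - 1)*(s + 2)*(s - 2)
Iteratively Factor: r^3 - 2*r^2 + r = (r - 1)*(r^2 - r) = (r - 1)^2*(r)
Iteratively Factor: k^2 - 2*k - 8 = (k + 2)*(k - 4)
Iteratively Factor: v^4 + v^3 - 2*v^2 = (v + 2)*(v^3 - v^2) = v*(v + 2)*(v^2 - v) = v^2*(v + 2)*(v - 1)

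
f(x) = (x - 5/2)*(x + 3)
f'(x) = 2*x + 1/2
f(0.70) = -6.66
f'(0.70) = 1.90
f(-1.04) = -6.94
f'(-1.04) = -1.58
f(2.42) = -0.43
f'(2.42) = 5.34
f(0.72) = -6.62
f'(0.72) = 1.94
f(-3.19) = 1.08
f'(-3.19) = -5.88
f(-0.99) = -7.01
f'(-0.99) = -1.48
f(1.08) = -5.79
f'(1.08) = 2.66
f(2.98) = 2.87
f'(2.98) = 6.46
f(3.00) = 3.00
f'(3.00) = 6.50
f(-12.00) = 130.50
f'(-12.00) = -23.50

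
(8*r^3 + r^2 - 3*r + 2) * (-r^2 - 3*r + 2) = -8*r^5 - 25*r^4 + 16*r^3 + 9*r^2 - 12*r + 4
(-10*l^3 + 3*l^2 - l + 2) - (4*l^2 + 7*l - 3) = -10*l^3 - l^2 - 8*l + 5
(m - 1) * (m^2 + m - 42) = m^3 - 43*m + 42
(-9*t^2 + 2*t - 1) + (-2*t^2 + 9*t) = -11*t^2 + 11*t - 1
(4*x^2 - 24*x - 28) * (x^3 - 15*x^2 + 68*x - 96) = 4*x^5 - 84*x^4 + 604*x^3 - 1596*x^2 + 400*x + 2688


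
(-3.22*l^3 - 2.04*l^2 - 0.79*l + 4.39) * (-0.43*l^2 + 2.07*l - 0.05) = 1.3846*l^5 - 5.7882*l^4 - 3.7221*l^3 - 3.421*l^2 + 9.1268*l - 0.2195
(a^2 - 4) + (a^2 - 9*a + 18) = 2*a^2 - 9*a + 14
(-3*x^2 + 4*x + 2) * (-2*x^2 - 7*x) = 6*x^4 + 13*x^3 - 32*x^2 - 14*x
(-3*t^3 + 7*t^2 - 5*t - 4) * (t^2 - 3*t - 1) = -3*t^5 + 16*t^4 - 23*t^3 + 4*t^2 + 17*t + 4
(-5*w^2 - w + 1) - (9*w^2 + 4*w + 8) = -14*w^2 - 5*w - 7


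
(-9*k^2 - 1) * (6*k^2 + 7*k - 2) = -54*k^4 - 63*k^3 + 12*k^2 - 7*k + 2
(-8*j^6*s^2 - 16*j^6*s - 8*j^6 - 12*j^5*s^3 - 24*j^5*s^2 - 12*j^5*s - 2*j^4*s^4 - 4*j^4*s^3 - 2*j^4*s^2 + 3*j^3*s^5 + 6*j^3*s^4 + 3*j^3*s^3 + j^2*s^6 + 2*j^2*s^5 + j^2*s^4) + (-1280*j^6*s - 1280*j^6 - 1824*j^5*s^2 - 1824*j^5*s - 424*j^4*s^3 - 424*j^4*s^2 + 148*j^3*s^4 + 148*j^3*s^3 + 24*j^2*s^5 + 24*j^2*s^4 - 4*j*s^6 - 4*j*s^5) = -8*j^6*s^2 - 1296*j^6*s - 1288*j^6 - 12*j^5*s^3 - 1848*j^5*s^2 - 1836*j^5*s - 2*j^4*s^4 - 428*j^4*s^3 - 426*j^4*s^2 + 3*j^3*s^5 + 154*j^3*s^4 + 151*j^3*s^3 + j^2*s^6 + 26*j^2*s^5 + 25*j^2*s^4 - 4*j*s^6 - 4*j*s^5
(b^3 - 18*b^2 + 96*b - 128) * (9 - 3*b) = -3*b^4 + 63*b^3 - 450*b^2 + 1248*b - 1152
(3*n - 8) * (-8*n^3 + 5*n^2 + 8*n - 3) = -24*n^4 + 79*n^3 - 16*n^2 - 73*n + 24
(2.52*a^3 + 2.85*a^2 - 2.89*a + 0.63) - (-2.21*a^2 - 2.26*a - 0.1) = 2.52*a^3 + 5.06*a^2 - 0.63*a + 0.73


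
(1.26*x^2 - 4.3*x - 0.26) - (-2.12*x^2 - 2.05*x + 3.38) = 3.38*x^2 - 2.25*x - 3.64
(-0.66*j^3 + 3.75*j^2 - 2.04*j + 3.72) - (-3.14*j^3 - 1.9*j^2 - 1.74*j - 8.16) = 2.48*j^3 + 5.65*j^2 - 0.3*j + 11.88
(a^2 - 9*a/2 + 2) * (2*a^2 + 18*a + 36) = 2*a^4 + 9*a^3 - 41*a^2 - 126*a + 72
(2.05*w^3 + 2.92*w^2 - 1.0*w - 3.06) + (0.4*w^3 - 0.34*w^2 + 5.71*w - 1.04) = 2.45*w^3 + 2.58*w^2 + 4.71*w - 4.1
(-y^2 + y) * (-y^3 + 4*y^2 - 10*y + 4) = y^5 - 5*y^4 + 14*y^3 - 14*y^2 + 4*y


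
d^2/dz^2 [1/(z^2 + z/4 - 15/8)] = 64*(-16*z^2 - 4*z + (8*z + 1)^2 + 30)/(8*z^2 + 2*z - 15)^3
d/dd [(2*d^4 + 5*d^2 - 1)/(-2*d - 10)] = (-6*d^4 - 40*d^3 - 5*d^2 - 50*d - 1)/(2*(d^2 + 10*d + 25))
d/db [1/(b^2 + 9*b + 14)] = (-2*b - 9)/(b^2 + 9*b + 14)^2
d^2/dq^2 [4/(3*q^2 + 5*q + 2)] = 8*(-9*q^2 - 15*q + (6*q + 5)^2 - 6)/(3*q^2 + 5*q + 2)^3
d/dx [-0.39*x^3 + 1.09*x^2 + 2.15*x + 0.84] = -1.17*x^2 + 2.18*x + 2.15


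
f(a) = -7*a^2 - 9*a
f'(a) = -14*a - 9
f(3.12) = -96.22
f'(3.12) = -52.68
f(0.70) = -9.73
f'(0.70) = -18.80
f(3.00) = -90.00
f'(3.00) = -51.00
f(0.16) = -1.62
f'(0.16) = -11.24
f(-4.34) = -92.79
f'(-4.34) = 51.76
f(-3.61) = -58.73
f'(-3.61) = 41.54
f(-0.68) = 2.88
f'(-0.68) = 0.52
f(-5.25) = -145.69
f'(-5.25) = 64.50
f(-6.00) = -198.00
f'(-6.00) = 75.00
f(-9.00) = -486.00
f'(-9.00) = 117.00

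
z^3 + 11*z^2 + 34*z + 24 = (z + 1)*(z + 4)*(z + 6)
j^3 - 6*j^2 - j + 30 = (j - 5)*(j - 3)*(j + 2)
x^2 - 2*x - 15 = (x - 5)*(x + 3)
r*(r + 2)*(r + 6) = r^3 + 8*r^2 + 12*r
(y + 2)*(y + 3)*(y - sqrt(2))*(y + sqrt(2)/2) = y^4 - sqrt(2)*y^3/2 + 5*y^3 - 5*sqrt(2)*y^2/2 + 5*y^2 - 5*y - 3*sqrt(2)*y - 6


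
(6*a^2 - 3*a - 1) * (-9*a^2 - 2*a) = -54*a^4 + 15*a^3 + 15*a^2 + 2*a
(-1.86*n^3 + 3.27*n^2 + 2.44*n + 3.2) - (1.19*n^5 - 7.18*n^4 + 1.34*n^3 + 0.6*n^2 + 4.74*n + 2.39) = -1.19*n^5 + 7.18*n^4 - 3.2*n^3 + 2.67*n^2 - 2.3*n + 0.81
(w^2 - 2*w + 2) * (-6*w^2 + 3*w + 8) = -6*w^4 + 15*w^3 - 10*w^2 - 10*w + 16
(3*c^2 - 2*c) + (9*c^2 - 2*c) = 12*c^2 - 4*c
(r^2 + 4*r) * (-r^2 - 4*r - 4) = -r^4 - 8*r^3 - 20*r^2 - 16*r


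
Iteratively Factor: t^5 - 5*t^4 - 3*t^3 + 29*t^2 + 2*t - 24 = (t - 3)*(t^4 - 2*t^3 - 9*t^2 + 2*t + 8) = (t - 3)*(t + 2)*(t^3 - 4*t^2 - t + 4) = (t - 3)*(t + 1)*(t + 2)*(t^2 - 5*t + 4) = (t - 3)*(t - 1)*(t + 1)*(t + 2)*(t - 4)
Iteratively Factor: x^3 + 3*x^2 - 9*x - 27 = (x + 3)*(x^2 - 9) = (x - 3)*(x + 3)*(x + 3)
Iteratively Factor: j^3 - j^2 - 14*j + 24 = (j - 3)*(j^2 + 2*j - 8) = (j - 3)*(j + 4)*(j - 2)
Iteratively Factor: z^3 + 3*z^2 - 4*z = (z + 4)*(z^2 - z) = (z - 1)*(z + 4)*(z)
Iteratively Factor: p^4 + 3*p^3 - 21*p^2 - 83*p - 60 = (p + 3)*(p^3 - 21*p - 20) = (p + 1)*(p + 3)*(p^2 - p - 20) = (p - 5)*(p + 1)*(p + 3)*(p + 4)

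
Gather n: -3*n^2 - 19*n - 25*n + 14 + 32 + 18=-3*n^2 - 44*n + 64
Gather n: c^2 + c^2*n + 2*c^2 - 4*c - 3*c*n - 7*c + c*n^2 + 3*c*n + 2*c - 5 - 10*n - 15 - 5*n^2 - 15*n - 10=3*c^2 - 9*c + n^2*(c - 5) + n*(c^2 - 25) - 30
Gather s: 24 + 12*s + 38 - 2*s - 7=10*s + 55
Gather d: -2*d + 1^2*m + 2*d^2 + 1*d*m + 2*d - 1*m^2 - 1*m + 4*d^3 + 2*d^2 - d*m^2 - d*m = 4*d^3 + 4*d^2 - d*m^2 - m^2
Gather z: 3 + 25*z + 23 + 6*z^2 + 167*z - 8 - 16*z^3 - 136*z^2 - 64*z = -16*z^3 - 130*z^2 + 128*z + 18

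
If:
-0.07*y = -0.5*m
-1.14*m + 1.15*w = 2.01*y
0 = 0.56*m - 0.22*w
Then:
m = 0.00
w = 0.00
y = 0.00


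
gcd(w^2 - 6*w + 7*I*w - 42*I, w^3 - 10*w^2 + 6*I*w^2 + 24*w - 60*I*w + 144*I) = w - 6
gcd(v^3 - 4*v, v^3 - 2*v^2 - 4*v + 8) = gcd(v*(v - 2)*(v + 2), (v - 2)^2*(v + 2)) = v^2 - 4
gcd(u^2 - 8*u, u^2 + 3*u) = u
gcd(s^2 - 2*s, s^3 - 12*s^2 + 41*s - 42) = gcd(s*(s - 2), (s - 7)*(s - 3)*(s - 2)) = s - 2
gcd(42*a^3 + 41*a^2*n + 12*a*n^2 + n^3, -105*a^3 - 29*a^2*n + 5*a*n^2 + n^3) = 21*a^2 + 10*a*n + n^2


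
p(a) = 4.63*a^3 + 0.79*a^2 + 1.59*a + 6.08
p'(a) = 13.89*a^2 + 1.58*a + 1.59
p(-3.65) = -214.34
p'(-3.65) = 180.87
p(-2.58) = -72.28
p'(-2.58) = 89.97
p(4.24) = 379.95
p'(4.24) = 258.00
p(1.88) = 42.63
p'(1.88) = 53.65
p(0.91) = 11.67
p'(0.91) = 14.53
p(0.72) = 9.36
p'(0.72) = 9.93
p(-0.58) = 4.52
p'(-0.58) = 5.35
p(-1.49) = -9.85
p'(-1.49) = 30.07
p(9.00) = 3459.65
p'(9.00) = 1140.90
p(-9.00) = -3319.51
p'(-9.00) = 1112.46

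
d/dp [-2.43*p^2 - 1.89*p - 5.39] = -4.86*p - 1.89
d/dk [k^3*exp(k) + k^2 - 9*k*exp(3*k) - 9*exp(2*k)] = k^3*exp(k) + 3*k^2*exp(k) - 27*k*exp(3*k) + 2*k - 9*exp(3*k) - 18*exp(2*k)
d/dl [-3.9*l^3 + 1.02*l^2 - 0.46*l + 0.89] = -11.7*l^2 + 2.04*l - 0.46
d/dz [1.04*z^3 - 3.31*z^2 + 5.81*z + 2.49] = 3.12*z^2 - 6.62*z + 5.81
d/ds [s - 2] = 1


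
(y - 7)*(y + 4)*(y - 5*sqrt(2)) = y^3 - 5*sqrt(2)*y^2 - 3*y^2 - 28*y + 15*sqrt(2)*y + 140*sqrt(2)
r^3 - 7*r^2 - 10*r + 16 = (r - 8)*(r - 1)*(r + 2)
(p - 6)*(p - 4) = p^2 - 10*p + 24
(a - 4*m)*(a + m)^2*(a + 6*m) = a^4 + 4*a^3*m - 19*a^2*m^2 - 46*a*m^3 - 24*m^4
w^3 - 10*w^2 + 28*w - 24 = (w - 6)*(w - 2)^2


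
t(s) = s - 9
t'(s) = 1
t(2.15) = -6.85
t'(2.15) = 1.00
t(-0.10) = -9.10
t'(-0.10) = 1.00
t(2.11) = -6.89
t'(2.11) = 1.00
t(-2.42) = -11.42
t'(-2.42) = 1.00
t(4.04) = -4.96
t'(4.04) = 1.00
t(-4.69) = -13.69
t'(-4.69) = 1.00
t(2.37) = -6.63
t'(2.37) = 1.00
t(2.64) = -6.36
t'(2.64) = 1.00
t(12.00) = 3.00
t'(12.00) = 1.00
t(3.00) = -6.00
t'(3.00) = 1.00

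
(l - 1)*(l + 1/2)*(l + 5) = l^3 + 9*l^2/2 - 3*l - 5/2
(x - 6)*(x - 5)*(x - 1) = x^3 - 12*x^2 + 41*x - 30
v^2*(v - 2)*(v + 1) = v^4 - v^3 - 2*v^2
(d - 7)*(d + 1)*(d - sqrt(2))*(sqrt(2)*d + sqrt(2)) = sqrt(2)*d^4 - 5*sqrt(2)*d^3 - 2*d^3 - 13*sqrt(2)*d^2 + 10*d^2 - 7*sqrt(2)*d + 26*d + 14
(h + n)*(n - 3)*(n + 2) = h*n^2 - h*n - 6*h + n^3 - n^2 - 6*n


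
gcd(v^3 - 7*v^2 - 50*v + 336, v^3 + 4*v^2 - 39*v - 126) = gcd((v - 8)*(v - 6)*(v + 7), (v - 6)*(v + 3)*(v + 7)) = v^2 + v - 42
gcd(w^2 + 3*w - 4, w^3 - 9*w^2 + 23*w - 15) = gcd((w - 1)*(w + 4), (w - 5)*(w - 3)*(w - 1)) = w - 1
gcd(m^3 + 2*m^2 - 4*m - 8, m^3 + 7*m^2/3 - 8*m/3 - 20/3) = m^2 + 4*m + 4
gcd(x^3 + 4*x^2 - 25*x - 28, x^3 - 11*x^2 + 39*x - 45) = 1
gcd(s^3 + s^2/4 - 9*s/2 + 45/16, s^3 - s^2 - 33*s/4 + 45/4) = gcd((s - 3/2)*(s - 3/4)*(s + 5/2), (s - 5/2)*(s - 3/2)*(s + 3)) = s - 3/2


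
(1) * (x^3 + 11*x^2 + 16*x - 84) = x^3 + 11*x^2 + 16*x - 84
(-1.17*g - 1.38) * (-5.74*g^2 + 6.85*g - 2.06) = 6.7158*g^3 - 0.0933000000000002*g^2 - 7.0428*g + 2.8428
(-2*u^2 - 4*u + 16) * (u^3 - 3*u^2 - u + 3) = -2*u^5 + 2*u^4 + 30*u^3 - 50*u^2 - 28*u + 48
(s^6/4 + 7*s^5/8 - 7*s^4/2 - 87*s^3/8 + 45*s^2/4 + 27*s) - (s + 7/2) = s^6/4 + 7*s^5/8 - 7*s^4/2 - 87*s^3/8 + 45*s^2/4 + 26*s - 7/2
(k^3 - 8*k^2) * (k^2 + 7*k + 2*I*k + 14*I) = k^5 - k^4 + 2*I*k^4 - 56*k^3 - 2*I*k^3 - 112*I*k^2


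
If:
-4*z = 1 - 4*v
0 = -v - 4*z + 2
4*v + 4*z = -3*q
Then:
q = -19/15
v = 3/5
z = 7/20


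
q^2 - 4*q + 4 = (q - 2)^2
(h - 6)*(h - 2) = h^2 - 8*h + 12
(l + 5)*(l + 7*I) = l^2 + 5*l + 7*I*l + 35*I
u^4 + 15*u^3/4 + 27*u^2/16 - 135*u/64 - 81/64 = (u - 3/4)*(u + 3/4)^2*(u + 3)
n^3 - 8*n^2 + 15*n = n*(n - 5)*(n - 3)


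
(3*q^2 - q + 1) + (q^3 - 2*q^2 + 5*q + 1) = q^3 + q^2 + 4*q + 2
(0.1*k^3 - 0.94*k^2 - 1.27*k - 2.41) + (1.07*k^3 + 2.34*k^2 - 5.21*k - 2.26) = 1.17*k^3 + 1.4*k^2 - 6.48*k - 4.67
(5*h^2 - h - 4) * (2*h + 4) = 10*h^3 + 18*h^2 - 12*h - 16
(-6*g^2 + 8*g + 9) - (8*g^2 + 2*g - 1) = -14*g^2 + 6*g + 10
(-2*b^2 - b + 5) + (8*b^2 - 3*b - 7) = 6*b^2 - 4*b - 2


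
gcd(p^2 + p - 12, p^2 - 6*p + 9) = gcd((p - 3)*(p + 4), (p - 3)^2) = p - 3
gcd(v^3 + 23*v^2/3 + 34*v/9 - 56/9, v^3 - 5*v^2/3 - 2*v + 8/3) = v + 4/3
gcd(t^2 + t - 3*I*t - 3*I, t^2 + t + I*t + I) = t + 1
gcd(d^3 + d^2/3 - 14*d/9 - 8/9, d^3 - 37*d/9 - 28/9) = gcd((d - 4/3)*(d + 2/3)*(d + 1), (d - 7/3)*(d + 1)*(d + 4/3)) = d + 1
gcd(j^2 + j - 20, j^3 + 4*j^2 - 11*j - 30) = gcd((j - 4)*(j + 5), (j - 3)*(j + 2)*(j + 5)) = j + 5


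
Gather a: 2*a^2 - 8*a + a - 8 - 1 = 2*a^2 - 7*a - 9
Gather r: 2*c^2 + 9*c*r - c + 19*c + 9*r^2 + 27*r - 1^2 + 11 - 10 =2*c^2 + 18*c + 9*r^2 + r*(9*c + 27)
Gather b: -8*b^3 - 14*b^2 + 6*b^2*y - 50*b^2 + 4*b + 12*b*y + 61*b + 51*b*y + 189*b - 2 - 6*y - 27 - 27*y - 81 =-8*b^3 + b^2*(6*y - 64) + b*(63*y + 254) - 33*y - 110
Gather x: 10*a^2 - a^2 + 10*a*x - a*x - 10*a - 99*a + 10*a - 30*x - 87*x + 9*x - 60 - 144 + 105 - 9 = 9*a^2 - 99*a + x*(9*a - 108) - 108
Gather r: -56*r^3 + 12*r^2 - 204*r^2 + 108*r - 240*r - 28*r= -56*r^3 - 192*r^2 - 160*r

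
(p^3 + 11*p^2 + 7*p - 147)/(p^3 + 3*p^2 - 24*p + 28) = (p^2 + 4*p - 21)/(p^2 - 4*p + 4)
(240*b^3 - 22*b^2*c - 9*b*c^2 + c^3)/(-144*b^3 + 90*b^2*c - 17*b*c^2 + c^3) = (-5*b - c)/(3*b - c)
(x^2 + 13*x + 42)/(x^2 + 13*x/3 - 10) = 3*(x + 7)/(3*x - 5)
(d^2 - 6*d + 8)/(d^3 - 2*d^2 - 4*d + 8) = (d - 4)/(d^2 - 4)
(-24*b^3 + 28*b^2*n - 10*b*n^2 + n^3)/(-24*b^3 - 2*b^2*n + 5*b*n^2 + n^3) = (12*b^2 - 8*b*n + n^2)/(12*b^2 + 7*b*n + n^2)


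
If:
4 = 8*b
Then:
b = 1/2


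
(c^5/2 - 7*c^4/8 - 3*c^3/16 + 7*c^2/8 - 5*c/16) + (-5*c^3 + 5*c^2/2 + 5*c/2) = c^5/2 - 7*c^4/8 - 83*c^3/16 + 27*c^2/8 + 35*c/16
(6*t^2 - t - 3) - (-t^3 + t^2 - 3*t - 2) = t^3 + 5*t^2 + 2*t - 1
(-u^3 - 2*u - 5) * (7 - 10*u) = 10*u^4 - 7*u^3 + 20*u^2 + 36*u - 35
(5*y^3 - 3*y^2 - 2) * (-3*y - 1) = -15*y^4 + 4*y^3 + 3*y^2 + 6*y + 2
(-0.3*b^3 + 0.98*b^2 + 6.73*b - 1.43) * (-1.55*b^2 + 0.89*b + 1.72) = 0.465*b^5 - 1.786*b^4 - 10.0753*b^3 + 9.8918*b^2 + 10.3029*b - 2.4596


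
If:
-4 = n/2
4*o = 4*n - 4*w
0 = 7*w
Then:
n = -8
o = -8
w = 0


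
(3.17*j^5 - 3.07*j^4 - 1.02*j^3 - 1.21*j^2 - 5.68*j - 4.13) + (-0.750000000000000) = 3.17*j^5 - 3.07*j^4 - 1.02*j^3 - 1.21*j^2 - 5.68*j - 4.88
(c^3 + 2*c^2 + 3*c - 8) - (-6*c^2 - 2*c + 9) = c^3 + 8*c^2 + 5*c - 17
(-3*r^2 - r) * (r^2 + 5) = -3*r^4 - r^3 - 15*r^2 - 5*r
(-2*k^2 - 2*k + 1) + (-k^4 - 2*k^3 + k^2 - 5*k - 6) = -k^4 - 2*k^3 - k^2 - 7*k - 5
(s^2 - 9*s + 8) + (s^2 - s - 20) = 2*s^2 - 10*s - 12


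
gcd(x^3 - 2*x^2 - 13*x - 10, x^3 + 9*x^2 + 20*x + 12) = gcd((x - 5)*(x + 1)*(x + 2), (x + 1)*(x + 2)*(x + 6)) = x^2 + 3*x + 2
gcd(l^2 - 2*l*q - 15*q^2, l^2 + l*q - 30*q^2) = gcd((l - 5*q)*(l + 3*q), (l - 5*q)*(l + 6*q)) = -l + 5*q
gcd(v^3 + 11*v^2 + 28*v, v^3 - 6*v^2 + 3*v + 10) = 1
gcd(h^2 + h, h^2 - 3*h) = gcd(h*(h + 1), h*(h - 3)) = h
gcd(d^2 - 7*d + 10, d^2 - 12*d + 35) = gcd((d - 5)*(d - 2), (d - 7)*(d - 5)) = d - 5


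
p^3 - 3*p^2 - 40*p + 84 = (p - 7)*(p - 2)*(p + 6)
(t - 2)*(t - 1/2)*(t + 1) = t^3 - 3*t^2/2 - 3*t/2 + 1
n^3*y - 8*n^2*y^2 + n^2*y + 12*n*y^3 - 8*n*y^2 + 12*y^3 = (n - 6*y)*(n - 2*y)*(n*y + y)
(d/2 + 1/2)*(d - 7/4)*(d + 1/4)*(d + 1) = d^4/2 + d^3/4 - 39*d^2/32 - 19*d/16 - 7/32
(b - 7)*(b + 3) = b^2 - 4*b - 21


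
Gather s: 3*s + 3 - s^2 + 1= -s^2 + 3*s + 4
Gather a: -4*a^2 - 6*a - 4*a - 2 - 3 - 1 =-4*a^2 - 10*a - 6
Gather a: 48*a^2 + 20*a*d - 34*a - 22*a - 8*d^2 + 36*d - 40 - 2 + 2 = 48*a^2 + a*(20*d - 56) - 8*d^2 + 36*d - 40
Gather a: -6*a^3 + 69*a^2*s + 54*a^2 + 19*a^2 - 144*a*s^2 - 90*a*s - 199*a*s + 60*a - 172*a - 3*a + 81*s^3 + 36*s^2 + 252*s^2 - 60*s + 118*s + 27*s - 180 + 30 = -6*a^3 + a^2*(69*s + 73) + a*(-144*s^2 - 289*s - 115) + 81*s^3 + 288*s^2 + 85*s - 150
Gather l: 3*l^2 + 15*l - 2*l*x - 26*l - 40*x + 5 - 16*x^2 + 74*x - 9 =3*l^2 + l*(-2*x - 11) - 16*x^2 + 34*x - 4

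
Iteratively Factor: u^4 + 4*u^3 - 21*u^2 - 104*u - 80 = (u + 1)*(u^3 + 3*u^2 - 24*u - 80) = (u - 5)*(u + 1)*(u^2 + 8*u + 16) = (u - 5)*(u + 1)*(u + 4)*(u + 4)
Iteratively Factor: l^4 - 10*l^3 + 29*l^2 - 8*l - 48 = (l + 1)*(l^3 - 11*l^2 + 40*l - 48) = (l - 4)*(l + 1)*(l^2 - 7*l + 12) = (l - 4)*(l - 3)*(l + 1)*(l - 4)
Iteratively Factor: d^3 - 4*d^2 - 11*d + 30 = (d + 3)*(d^2 - 7*d + 10) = (d - 2)*(d + 3)*(d - 5)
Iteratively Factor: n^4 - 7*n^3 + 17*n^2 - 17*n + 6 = (n - 1)*(n^3 - 6*n^2 + 11*n - 6) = (n - 1)^2*(n^2 - 5*n + 6) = (n - 2)*(n - 1)^2*(n - 3)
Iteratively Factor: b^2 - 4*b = (b - 4)*(b)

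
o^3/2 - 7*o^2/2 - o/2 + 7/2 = (o/2 + 1/2)*(o - 7)*(o - 1)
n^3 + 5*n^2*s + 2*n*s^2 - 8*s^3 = (n - s)*(n + 2*s)*(n + 4*s)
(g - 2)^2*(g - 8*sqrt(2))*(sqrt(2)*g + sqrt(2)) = sqrt(2)*g^4 - 16*g^3 - 3*sqrt(2)*g^3 + 48*g^2 + 4*sqrt(2)*g - 64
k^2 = k^2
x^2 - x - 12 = (x - 4)*(x + 3)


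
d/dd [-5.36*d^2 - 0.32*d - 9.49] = -10.72*d - 0.32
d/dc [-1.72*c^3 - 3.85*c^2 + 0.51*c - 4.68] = -5.16*c^2 - 7.7*c + 0.51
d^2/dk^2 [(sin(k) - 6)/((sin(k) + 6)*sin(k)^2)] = 2*(-2*sin(k) + 18 + 183/sin(k) + 414/sin(k)^2 - 252/sin(k)^3 - 648/sin(k)^4)/(sin(k) + 6)^3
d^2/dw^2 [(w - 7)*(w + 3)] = 2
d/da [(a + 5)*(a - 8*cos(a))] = a + (a + 5)*(8*sin(a) + 1) - 8*cos(a)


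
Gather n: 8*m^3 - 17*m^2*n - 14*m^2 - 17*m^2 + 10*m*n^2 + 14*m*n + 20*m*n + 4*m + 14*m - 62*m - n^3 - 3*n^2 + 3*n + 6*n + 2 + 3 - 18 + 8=8*m^3 - 31*m^2 - 44*m - n^3 + n^2*(10*m - 3) + n*(-17*m^2 + 34*m + 9) - 5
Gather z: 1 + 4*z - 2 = 4*z - 1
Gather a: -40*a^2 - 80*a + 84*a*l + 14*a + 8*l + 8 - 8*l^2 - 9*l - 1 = -40*a^2 + a*(84*l - 66) - 8*l^2 - l + 7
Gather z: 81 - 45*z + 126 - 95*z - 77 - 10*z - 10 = 120 - 150*z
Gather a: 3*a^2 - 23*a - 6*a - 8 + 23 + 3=3*a^2 - 29*a + 18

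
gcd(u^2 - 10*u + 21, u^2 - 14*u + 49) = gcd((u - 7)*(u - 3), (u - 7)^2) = u - 7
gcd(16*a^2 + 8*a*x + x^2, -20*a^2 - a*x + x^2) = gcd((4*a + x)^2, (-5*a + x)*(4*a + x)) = 4*a + x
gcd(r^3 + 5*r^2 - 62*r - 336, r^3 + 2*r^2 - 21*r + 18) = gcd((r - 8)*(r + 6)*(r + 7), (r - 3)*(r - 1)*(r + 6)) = r + 6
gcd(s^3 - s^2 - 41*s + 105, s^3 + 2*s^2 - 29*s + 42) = s^2 + 4*s - 21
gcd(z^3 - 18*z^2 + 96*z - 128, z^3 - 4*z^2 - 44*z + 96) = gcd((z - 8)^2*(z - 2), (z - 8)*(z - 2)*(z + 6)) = z^2 - 10*z + 16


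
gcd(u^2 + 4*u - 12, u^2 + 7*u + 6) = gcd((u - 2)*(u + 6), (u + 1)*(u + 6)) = u + 6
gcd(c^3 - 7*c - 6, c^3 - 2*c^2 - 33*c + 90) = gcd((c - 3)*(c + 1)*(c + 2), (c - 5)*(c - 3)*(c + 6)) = c - 3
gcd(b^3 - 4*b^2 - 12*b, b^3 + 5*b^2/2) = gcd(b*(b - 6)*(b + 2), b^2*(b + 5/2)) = b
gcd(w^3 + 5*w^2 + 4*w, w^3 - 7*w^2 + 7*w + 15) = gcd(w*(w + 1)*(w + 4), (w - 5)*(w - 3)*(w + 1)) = w + 1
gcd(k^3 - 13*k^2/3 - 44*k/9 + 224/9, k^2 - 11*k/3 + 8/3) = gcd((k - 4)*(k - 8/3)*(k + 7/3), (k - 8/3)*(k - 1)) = k - 8/3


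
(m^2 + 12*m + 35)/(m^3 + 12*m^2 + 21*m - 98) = (m + 5)/(m^2 + 5*m - 14)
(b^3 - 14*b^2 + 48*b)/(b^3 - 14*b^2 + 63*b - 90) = b*(b - 8)/(b^2 - 8*b + 15)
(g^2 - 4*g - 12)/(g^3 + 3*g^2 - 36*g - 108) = (g + 2)/(g^2 + 9*g + 18)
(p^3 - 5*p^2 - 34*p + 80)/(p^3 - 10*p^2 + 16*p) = (p + 5)/p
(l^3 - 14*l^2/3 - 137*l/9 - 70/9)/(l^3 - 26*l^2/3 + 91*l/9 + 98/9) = (3*l + 5)/(3*l - 7)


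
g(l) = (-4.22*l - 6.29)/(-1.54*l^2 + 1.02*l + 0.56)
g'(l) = (-4.22*l - 6.29)*(3.08*l - 1.02)/(-1.54*l^2 + 1.02*l + 0.56)^2 - 4.22/(-1.54*l^2 + 1.02*l + 0.56) = (-6.4988*l^2 - 19.3732*l + 4.0526)/(2.3716*l^4 - 3.1416*l^3 - 0.6844*l^2 + 1.1424*l + 0.3136)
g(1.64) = 6.92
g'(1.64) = -12.40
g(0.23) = -10.18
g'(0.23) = -1.47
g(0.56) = -13.35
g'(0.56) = -21.02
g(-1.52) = -0.03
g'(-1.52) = 0.89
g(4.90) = 0.86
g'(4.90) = -0.25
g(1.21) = 24.75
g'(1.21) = -136.29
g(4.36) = 1.02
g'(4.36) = -0.35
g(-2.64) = -0.38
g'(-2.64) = 0.06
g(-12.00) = -0.19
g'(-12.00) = -0.01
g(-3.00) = -0.39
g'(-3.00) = 0.01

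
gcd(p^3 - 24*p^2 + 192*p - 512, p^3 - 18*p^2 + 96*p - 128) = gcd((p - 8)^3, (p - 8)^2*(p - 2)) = p^2 - 16*p + 64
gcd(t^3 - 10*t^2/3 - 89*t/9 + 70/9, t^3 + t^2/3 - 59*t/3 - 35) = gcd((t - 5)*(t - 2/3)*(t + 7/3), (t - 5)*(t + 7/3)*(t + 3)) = t^2 - 8*t/3 - 35/3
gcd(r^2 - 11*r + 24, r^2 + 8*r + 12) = 1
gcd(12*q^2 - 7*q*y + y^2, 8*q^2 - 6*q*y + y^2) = -4*q + y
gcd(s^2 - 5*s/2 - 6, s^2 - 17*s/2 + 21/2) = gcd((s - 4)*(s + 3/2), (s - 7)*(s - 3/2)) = 1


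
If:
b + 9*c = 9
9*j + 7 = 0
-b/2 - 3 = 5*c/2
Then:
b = -99/4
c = 15/4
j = -7/9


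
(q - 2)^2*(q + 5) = q^3 + q^2 - 16*q + 20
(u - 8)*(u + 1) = u^2 - 7*u - 8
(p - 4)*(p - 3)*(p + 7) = p^3 - 37*p + 84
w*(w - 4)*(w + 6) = w^3 + 2*w^2 - 24*w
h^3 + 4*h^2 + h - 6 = (h - 1)*(h + 2)*(h + 3)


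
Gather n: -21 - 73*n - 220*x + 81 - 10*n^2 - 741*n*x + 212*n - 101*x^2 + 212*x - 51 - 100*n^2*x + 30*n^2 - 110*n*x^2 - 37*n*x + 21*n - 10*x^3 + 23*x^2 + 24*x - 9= n^2*(20 - 100*x) + n*(-110*x^2 - 778*x + 160) - 10*x^3 - 78*x^2 + 16*x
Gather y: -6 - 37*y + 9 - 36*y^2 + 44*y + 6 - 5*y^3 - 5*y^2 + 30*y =-5*y^3 - 41*y^2 + 37*y + 9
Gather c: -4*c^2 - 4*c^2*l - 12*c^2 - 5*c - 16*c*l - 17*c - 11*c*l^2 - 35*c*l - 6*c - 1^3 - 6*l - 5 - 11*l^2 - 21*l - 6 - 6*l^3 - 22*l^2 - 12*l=c^2*(-4*l - 16) + c*(-11*l^2 - 51*l - 28) - 6*l^3 - 33*l^2 - 39*l - 12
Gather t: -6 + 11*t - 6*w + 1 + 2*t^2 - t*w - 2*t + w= 2*t^2 + t*(9 - w) - 5*w - 5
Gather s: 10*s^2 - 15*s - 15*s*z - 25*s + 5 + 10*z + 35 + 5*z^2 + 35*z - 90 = 10*s^2 + s*(-15*z - 40) + 5*z^2 + 45*z - 50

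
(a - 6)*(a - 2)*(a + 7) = a^3 - a^2 - 44*a + 84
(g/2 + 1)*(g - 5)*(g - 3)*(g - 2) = g^4/2 - 4*g^3 + 11*g^2/2 + 16*g - 30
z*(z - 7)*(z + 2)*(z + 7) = z^4 + 2*z^3 - 49*z^2 - 98*z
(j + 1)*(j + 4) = j^2 + 5*j + 4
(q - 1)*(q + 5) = q^2 + 4*q - 5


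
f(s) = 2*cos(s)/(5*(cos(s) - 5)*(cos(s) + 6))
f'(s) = -2*sin(s)/(5*(cos(s) - 5)*(cos(s) + 6)) + 2*sin(s)*cos(s)/(5*(cos(s) - 5)*(cos(s) + 6)^2) + 2*sin(s)*cos(s)/(5*(cos(s) - 5)^2*(cos(s) + 6)) = 2*(cos(s)^2 + 30)*sin(s)/(5*(cos(s) - 5)^2*(cos(s) + 6)^2)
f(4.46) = 0.00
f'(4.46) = -0.01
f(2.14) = 0.01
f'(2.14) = 0.01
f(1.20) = -0.00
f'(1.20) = 0.01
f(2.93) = 0.01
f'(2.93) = 0.00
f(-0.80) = -0.01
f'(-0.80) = -0.01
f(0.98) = -0.01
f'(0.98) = 0.01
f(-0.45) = -0.01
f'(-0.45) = -0.01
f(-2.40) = 0.01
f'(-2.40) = -0.01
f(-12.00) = -0.01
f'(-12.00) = 0.01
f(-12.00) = -0.01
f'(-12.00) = 0.01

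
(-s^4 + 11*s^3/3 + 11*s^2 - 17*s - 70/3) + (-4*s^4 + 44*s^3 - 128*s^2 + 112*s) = -5*s^4 + 143*s^3/3 - 117*s^2 + 95*s - 70/3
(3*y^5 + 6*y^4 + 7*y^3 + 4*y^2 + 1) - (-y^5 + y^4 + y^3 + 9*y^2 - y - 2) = 4*y^5 + 5*y^4 + 6*y^3 - 5*y^2 + y + 3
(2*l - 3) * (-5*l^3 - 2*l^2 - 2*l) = -10*l^4 + 11*l^3 + 2*l^2 + 6*l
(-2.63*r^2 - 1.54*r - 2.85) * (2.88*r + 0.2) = -7.5744*r^3 - 4.9612*r^2 - 8.516*r - 0.57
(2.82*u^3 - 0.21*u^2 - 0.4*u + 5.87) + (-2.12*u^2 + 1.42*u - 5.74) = 2.82*u^3 - 2.33*u^2 + 1.02*u + 0.13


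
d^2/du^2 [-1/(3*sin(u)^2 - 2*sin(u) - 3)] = 2*(-18*sin(u)^4 + 9*sin(u)^3 + 7*sin(u)^2 - 15*sin(u) + 13)/(2*sin(u) + 3*cos(u)^2)^3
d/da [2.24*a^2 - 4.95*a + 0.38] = 4.48*a - 4.95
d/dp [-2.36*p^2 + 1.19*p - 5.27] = 1.19 - 4.72*p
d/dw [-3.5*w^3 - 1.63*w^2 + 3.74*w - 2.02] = -10.5*w^2 - 3.26*w + 3.74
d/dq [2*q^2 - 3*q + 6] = 4*q - 3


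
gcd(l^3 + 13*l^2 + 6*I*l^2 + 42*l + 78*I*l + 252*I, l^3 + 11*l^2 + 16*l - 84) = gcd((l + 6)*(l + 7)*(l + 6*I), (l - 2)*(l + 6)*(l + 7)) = l^2 + 13*l + 42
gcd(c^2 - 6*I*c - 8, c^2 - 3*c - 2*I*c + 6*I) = c - 2*I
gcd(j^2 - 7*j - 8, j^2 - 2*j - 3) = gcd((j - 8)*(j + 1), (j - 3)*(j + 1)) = j + 1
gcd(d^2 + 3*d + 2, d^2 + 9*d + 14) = d + 2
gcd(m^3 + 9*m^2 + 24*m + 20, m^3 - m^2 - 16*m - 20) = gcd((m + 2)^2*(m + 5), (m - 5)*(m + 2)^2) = m^2 + 4*m + 4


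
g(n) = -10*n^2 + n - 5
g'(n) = 1 - 20*n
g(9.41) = -881.07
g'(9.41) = -187.20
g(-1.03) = -16.64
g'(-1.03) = 21.60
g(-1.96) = -45.38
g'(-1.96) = 40.20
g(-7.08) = -513.34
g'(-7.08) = 142.60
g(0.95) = -13.08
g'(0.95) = -18.00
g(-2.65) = -77.88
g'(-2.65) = 54.00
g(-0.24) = -5.82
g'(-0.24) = 5.80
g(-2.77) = -84.50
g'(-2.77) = 56.40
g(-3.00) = -98.00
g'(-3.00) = 61.00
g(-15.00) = -2270.00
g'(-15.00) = 301.00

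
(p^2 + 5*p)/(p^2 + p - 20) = p/(p - 4)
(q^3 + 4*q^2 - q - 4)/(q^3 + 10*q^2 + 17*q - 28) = (q + 1)/(q + 7)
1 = 1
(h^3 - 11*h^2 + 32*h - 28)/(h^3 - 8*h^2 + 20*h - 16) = (h - 7)/(h - 4)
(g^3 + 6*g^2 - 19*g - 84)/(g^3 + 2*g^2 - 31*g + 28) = (g + 3)/(g - 1)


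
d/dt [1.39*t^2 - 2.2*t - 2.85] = 2.78*t - 2.2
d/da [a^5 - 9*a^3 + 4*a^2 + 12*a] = 5*a^4 - 27*a^2 + 8*a + 12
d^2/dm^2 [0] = 0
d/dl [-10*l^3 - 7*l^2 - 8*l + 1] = -30*l^2 - 14*l - 8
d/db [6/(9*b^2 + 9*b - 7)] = 54*(-2*b - 1)/(9*b^2 + 9*b - 7)^2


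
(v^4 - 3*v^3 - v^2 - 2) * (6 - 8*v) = -8*v^5 + 30*v^4 - 10*v^3 - 6*v^2 + 16*v - 12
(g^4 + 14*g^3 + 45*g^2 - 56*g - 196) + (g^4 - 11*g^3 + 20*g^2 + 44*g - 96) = 2*g^4 + 3*g^3 + 65*g^2 - 12*g - 292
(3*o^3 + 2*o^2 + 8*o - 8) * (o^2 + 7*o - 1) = 3*o^5 + 23*o^4 + 19*o^3 + 46*o^2 - 64*o + 8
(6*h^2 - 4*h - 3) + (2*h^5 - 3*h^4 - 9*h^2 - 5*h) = 2*h^5 - 3*h^4 - 3*h^2 - 9*h - 3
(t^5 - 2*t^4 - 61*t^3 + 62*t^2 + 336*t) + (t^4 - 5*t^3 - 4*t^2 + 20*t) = t^5 - t^4 - 66*t^3 + 58*t^2 + 356*t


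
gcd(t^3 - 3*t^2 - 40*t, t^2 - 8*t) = t^2 - 8*t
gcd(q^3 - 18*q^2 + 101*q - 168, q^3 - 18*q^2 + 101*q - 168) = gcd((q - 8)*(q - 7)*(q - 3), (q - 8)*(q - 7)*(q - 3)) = q^3 - 18*q^2 + 101*q - 168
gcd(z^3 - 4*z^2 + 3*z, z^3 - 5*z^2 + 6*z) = z^2 - 3*z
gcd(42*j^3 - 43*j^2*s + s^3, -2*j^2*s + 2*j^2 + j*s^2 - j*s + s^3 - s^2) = -j + s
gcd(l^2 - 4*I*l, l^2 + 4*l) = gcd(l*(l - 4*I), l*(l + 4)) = l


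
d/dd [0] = 0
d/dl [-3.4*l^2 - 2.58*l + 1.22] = -6.8*l - 2.58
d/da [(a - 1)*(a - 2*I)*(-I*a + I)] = I*(a - 1)*(-3*a + 1 + 4*I)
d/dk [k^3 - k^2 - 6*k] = 3*k^2 - 2*k - 6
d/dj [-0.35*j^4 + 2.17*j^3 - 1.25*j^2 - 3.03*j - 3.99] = -1.4*j^3 + 6.51*j^2 - 2.5*j - 3.03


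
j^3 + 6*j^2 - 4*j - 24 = (j - 2)*(j + 2)*(j + 6)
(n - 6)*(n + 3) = n^2 - 3*n - 18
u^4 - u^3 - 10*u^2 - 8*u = u*(u - 4)*(u + 1)*(u + 2)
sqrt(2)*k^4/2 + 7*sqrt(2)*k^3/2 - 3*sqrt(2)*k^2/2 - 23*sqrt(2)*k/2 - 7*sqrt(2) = (k - 2)*(k + 1)*(k + 7)*(sqrt(2)*k/2 + sqrt(2)/2)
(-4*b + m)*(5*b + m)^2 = -100*b^3 - 15*b^2*m + 6*b*m^2 + m^3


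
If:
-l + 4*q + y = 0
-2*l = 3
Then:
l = -3/2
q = -y/4 - 3/8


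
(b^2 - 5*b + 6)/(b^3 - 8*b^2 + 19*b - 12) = (b - 2)/(b^2 - 5*b + 4)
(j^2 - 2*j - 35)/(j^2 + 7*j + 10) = (j - 7)/(j + 2)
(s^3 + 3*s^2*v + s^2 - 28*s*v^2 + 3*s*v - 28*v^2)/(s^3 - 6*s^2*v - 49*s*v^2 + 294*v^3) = (s^2 - 4*s*v + s - 4*v)/(s^2 - 13*s*v + 42*v^2)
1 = 1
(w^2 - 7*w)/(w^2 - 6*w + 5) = w*(w - 7)/(w^2 - 6*w + 5)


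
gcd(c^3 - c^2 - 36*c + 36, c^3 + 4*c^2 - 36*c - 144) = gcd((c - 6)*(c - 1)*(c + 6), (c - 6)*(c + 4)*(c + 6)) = c^2 - 36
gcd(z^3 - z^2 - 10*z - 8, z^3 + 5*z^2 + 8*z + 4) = z^2 + 3*z + 2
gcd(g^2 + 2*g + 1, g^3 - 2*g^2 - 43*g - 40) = g + 1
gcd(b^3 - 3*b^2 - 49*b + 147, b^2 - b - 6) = b - 3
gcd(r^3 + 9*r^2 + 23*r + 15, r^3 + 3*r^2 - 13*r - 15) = r^2 + 6*r + 5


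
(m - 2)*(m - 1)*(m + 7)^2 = m^4 + 11*m^3 + 9*m^2 - 119*m + 98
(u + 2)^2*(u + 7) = u^3 + 11*u^2 + 32*u + 28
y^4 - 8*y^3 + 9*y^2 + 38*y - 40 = (y - 5)*(y - 4)*(y - 1)*(y + 2)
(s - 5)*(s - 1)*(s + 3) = s^3 - 3*s^2 - 13*s + 15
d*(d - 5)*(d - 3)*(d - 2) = d^4 - 10*d^3 + 31*d^2 - 30*d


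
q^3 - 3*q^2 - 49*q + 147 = (q - 7)*(q - 3)*(q + 7)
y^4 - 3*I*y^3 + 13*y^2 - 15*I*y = y*(y - 5*I)*(y - I)*(y + 3*I)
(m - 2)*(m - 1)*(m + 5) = m^3 + 2*m^2 - 13*m + 10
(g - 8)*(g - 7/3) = g^2 - 31*g/3 + 56/3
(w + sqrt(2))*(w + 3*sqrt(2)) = w^2 + 4*sqrt(2)*w + 6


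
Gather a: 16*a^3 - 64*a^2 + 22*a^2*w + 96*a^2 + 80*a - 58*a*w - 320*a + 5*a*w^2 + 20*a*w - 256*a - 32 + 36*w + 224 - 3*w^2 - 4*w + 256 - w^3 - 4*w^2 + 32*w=16*a^3 + a^2*(22*w + 32) + a*(5*w^2 - 38*w - 496) - w^3 - 7*w^2 + 64*w + 448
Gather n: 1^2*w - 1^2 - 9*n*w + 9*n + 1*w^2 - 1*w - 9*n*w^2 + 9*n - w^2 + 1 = n*(-9*w^2 - 9*w + 18)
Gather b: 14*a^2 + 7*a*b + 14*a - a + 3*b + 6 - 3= 14*a^2 + 13*a + b*(7*a + 3) + 3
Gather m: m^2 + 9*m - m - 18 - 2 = m^2 + 8*m - 20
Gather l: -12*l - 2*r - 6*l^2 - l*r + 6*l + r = -6*l^2 + l*(-r - 6) - r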